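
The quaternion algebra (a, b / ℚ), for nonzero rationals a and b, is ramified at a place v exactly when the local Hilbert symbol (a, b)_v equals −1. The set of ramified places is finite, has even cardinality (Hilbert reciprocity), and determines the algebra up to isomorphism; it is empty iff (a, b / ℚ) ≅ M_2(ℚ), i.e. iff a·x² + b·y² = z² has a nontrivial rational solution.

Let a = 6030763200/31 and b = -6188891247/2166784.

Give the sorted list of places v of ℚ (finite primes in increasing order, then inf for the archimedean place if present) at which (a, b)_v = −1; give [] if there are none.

(a, b) ≡ (264957, -16687) mod (ℚ^×)²; places V = {2, 3, 5, 7, 11, 23, 29, 31, 37, 41, ∞}.
(a,b)_11: α=1, u≡10; β=1, v≡4 (mod 11); (10|11)=-1, (4|11)=+1; sign (−1)^1·-1^1·+1^1 = +1.
(a,b)_29: α=0, u≡25; β=2, v≡8 (mod 29); (25|29)=+1, (8|29)=-1; sign (−1)^0·+1^2·-1^0 = +1.
(a,b)_23: α=0, u≡22; β=-2, v≡10 (mod 23); (22|23)=-1, (10|23)=-1; sign (−1)^0·-1^-2·-1^0 = +1.
(a,b)_∞: sgn(264957)=+, sgn(-16687)=−, so +1.
(a,b)_3: α=3, u≡2; β=2, v≡2 (mod 3); (2|3)=-1, (2|3)=-1; sign (−1)^0·-1^2·-1^3 = -1.
(a,b)_2: α=6, β=-12; u≡5, v≡1 (mod 8); ε(u)ε(v)=0·0, αω(v)=6·0, βω(u)=-12·1; sum ≡ 0  ⇒  +1.
(a,b)_41: α=0, u≡19; β=1, v≡17 (mod 41); (19|41)=-1, (17|41)=-1; sign (−1)^0·-1^1·-1^0 = -1.
(a,b)_7: α=3, u≡1; β=2, v≡4 (mod 7); (1|7)=+1, (4|7)=+1; sign (−1)^0·+1^2·+1^3 = +1.
(a,b)_31: α=-1, u≡12; β=0, v≡15 (mod 31); (12|31)=-1, (15|31)=-1; sign (−1)^0·-1^0·-1^-1 = -1.
(a,b)_37: α=1, u≡22; β=1, v≡21 (mod 37); (22|37)=-1, (21|37)=+1; sign (−1)^0·-1^1·+1^1 = -1.
(a,b)_5: α=2, u≡3; β=0, v≡2 (mod 5); (3|5)=-1, (2|5)=-1; sign (−1)^0·-1^0·-1^2 = +1.
|Ram(264957, -16687)| = 4, even; anisotropic at {3, 31, 37, 41}.

[3, 31, 37, 41]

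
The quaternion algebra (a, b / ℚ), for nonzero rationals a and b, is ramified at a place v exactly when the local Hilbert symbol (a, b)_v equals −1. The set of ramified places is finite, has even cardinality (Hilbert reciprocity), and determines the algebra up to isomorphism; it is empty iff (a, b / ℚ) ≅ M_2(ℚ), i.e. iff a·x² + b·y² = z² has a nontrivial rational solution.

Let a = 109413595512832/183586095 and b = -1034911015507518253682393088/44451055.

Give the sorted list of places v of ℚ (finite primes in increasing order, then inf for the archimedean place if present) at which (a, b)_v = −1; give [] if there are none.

(a, b) ≡ (24310, -2310) mod (ℚ^×)²; places V = {2, 3, 5, 7, 11, 13, 17, 23, 29, 31, ∞}.
(a,b)_13: α=5, u≡7; β=10, v≡3 (mod 13); (7|13)=-1, (3|13)=+1; sign (−1)^0·-1^10·+1^5 = +1.
(a,b)_∞: sgn(24310)=+, sgn(-2310)=−, so +1.
(a,b)_3: α=-4, u≡1; β=3, v≡1 (mod 3); (1|3)=+1, (1|3)=+1; sign (−1)^0·+1^3·+1^-4 = +1.
(a,b)_7: α=-2, u≡3; β=1, v≡5 (mod 7); (3|7)=-1, (5|7)=-1; sign (−1)^0·-1^1·-1^-2 = -1.
(a,b)_31: α=0, u≡6; β=-2, v≡17 (mod 31); (6|31)=-1, (17|31)=-1; sign (−1)^0·-1^-2·-1^0 = +1.
(a,b)_29: α=-2, u≡26; β=-2, v≡15 (mod 29); (26|29)=-1, (15|29)=-1; sign (−1)^0·-1^-2·-1^-2 = +1.
(a,b)_23: α=2, u≡10; β=0, v≡8 (mod 23); (10|23)=-1, (8|23)=+1; sign (−1)^0·-1^0·+1^2 = +1.
(a,b)_17: α=1, u≡13; β=2, v≡4 (mod 17); (13|17)=+1, (4|17)=+1; sign (−1)^0·+1^2·+1^1 = +1.
(a,b)_5: α=-1, u≡3; β=-1, v≡2 (mod 5); (3|5)=-1, (2|5)=-1; sign (−1)^0·-1^-1·-1^-1 = +1.
(a,b)_11: α=-1, u≡10; β=-1, v≡2 (mod 11); (10|11)=-1, (2|11)=-1; sign (−1)^1·-1^-1·-1^-1 = -1.
(a,b)_2: α=15, β=37; u≡3, v≡5 (mod 8); ε(u)ε(v)=1·0, αω(v)=15·1, βω(u)=37·1; sum ≡ 0  ⇒  +1.
|Ram(24310, -2310)| = 2, even; anisotropic at {7, 11}.

[7, 11]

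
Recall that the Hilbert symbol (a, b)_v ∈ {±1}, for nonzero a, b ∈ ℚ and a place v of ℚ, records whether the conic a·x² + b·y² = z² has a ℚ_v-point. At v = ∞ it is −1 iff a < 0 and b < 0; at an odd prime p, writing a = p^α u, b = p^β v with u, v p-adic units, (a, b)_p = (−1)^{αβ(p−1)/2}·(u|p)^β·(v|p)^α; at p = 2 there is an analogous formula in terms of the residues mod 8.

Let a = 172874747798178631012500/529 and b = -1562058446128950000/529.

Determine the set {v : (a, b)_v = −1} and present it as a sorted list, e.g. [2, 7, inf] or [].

[3, 7, 11, 43]

Mod squares: a ≡ 8700405, b ≡ -7095. Check v ∈ {∞, 2, 3, 5, 7, 11, 19, 23, 41, 43, 47}.
v=41: a=41^3·(≡38), b=41^2·(≡4) mod 41; (38|41)=-1, (4|41)=+1; (−1)^{3·2·20}·(-1)^2·(+1)^3 = +1.
v=2: v_2(a)=2, v_2(b)=4; units ≡ 5, 1 (mod 8); ε·ε+αω+βω = 0·0+2·0+4·1 ≡ 0  ⇒  (a,b)_2 = +1.
v=7: a=7^3·(≡2), b=7^2·(≡3) mod 7; (2|7)=+1, (3|7)=-1; (−1)^{3·2·3}·(+1)^2·(-1)^3 = -1.
v=3: a=3^1·(≡2), b=3^1·(≡2) mod 3; (2|3)=-1, (2|3)=-1; (−1)^{1·1·1}·(-1)^1·(-1)^1 = -1.
v=19: a=19^2·(≡6), b=19^0·(≡17) mod 19; (6|19)=+1, (17|19)=+1; (−1)^{2·0·9}·(+1)^0·(+1)^2 = +1.
v=47: a=47^3·(≡35), b=47^2·(≡8) mod 47; (35|47)=-1, (8|47)=+1; (−1)^{3·2·23}·(-1)^2·(+1)^3 = +1.
v=∞: 8700405 > 0 and -7095 < 0  ⇒  (a,b)_∞ = +1.
v=23: a=23^-2·(≡15), b=23^-2·(≡2) mod 23; (15|23)=-1, (2|23)=+1; (−1)^{-2·-2·11}·(-1)^-2·(+1)^-2 = +1.
v=5: a=5^5·(≡1), b=5^5·(≡4) mod 5; (1|5)=+1, (4|5)=+1; (−1)^{5·5·2}·(+1)^5·(+1)^5 = +1.
v=43: a=43^1·(≡2), b=43^1·(≡29) mod 43; (2|43)=-1, (29|43)=-1; (−1)^{1·1·21}·(-1)^1·(-1)^1 = -1.
v=11: a=11^2·(≡10), b=11^3·(≡3) mod 11; (10|11)=-1, (3|11)=+1; (−1)^{2·3·5}·(-1)^3·(+1)^2 = -1.
Ram(8700405, -7095) = {3, 7, 11, 43}; no ℚ_3-point on the conic.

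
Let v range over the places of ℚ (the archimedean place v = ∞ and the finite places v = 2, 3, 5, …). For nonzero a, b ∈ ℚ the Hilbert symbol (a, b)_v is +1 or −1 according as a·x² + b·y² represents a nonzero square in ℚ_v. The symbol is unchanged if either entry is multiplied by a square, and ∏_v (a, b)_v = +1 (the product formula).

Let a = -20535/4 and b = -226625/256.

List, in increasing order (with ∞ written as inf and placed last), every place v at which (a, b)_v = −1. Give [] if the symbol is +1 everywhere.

[37, inf]

(a, b) ≡ (-15, -185) mod (ℚ^×)²; places V = {2, 3, 5, 7, 37, ∞}.
(a,b)_2: α=-2, β=-8; u≡1, v≡7 (mod 8); ε(u)ε(v)=0·1, αω(v)=-2·0, βω(u)=-8·0; sum ≡ 0  ⇒  +1.
(a,b)_3: α=1, u≡1; β=0, v≡1 (mod 3); (1|3)=+1, (1|3)=+1; sign (−1)^0·+1^0·+1^1 = +1.
(a,b)_7: α=0, u≡6; β=2, v≡4 (mod 7); (6|7)=-1, (4|7)=+1; sign (−1)^0·-1^2·+1^0 = +1.
(a,b)_37: α=2, u≡24; β=1, v≡19 (mod 37); (24|37)=-1, (19|37)=-1; sign (−1)^0·-1^1·-1^2 = -1.
(a,b)_5: α=1, u≡2; β=3, v≡2 (mod 5); (2|5)=-1, (2|5)=-1; sign (−1)^0·-1^3·-1^1 = +1.
(a,b)_∞: sgn(-15)=−, sgn(-185)=−, so -1.
Ram(-15, -185) = {37, ∞}; no ℚ_37-point on the conic.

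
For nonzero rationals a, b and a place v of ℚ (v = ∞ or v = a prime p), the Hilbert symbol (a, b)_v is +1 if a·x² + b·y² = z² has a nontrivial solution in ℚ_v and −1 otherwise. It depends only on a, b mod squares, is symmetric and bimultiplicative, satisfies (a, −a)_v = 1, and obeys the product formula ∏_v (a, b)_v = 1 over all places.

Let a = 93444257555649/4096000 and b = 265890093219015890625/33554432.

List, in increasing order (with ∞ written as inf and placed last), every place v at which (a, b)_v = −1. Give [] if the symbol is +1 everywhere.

[2, 7, 11, 17]

(a, b) ≡ (10, 34034) mod (ℚ^×)²; places V = {2, 3, 5, 7, 11, 13, 17, 29, 37, ∞}.
(a,b)_11: α=2, u≡6; β=3, v≡5 (mod 11); (6|11)=-1, (5|11)=+1; sign (−1)^0·-1^3·+1^2 = -1.
(a,b)_37: α=2, u≡12; β=2, v≡6 (mod 37); (12|37)=+1, (6|37)=-1; sign (−1)^0·+1^2·-1^2 = +1.
(a,b)_∞: sgn(10)=+, sgn(34034)=+, so +1.
(a,b)_7: α=2, u≡3; β=3, v≡1 (mod 7); (3|7)=-1, (1|7)=+1; sign (−1)^0·-1^3·+1^2 = -1.
(a,b)_29: α=2, u≡15; β=0, v≡17 (mod 29); (15|29)=-1, (17|29)=-1; sign (−1)^0·-1^0·-1^2 = +1.
(a,b)_3: α=4, u≡1; β=6, v≡2 (mod 3); (1|3)=+1, (2|3)=-1; sign (−1)^0·+1^6·-1^4 = +1.
(a,b)_17: α=0, u≡7; β=1, v≡8 (mod 17); (7|17)=-1, (8|17)=+1; sign (−1)^0·-1^1·+1^0 = -1.
(a,b)_13: α=2, u≡9; β=3, v≡8 (mod 13); (9|13)=+1, (8|13)=-1; sign (−1)^0·+1^3·-1^2 = +1.
(a,b)_5: α=-3, u≡3; β=6, v≡1 (mod 5); (3|5)=-1, (1|5)=+1; sign (−1)^0·-1^6·+1^-3 = +1.
(a,b)_2: α=-15, β=-25; u≡5, v≡1 (mod 8); ε(u)ε(v)=0·0, αω(v)=-15·0, βω(u)=-25·1; sum ≡ 1  ⇒  -1.
(10, 34034 / ℚ) ramifies at {2, 7, 11, 17}: a division algebra.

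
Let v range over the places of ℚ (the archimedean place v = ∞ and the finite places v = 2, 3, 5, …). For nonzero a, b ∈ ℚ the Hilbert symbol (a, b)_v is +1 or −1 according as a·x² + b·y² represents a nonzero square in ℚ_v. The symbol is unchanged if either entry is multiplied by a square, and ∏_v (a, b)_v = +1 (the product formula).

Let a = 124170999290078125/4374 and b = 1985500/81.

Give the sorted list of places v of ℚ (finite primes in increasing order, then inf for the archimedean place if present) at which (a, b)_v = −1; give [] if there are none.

[2, 5]

(a, b) ≡ (510, 55) mod (ℚ^×)²; places V = {2, 3, 5, 7, 11, 17, 19, ∞}.
(a,b)_11: α=4, u≡9; β=1, v≡3 (mod 11); (9|11)=+1, (3|11)=+1; sign (−1)^0·+1^1·+1^4 = +1.
(a,b)_5: α=7, u≡2; β=3, v≡4 (mod 5); (2|5)=-1, (4|5)=+1; sign (−1)^0·-1^3·+1^7 = -1.
(a,b)_17: α=1, u≡16; β=0, v≡8 (mod 17); (16|17)=+1, (8|17)=+1; sign (−1)^0·+1^0·+1^1 = +1.
(a,b)_3: α=-7, u≡2; β=-4, v≡1 (mod 3); (2|3)=-1, (1|3)=+1; sign (−1)^0·-1^-4·+1^-7 = +1.
(a,b)_∞: sgn(510)=+, sgn(55)=+, so +1.
(a,b)_19: α=4, u≡1; β=2, v≡17 (mod 19); (1|19)=+1, (17|19)=+1; sign (−1)^0·+1^2·+1^4 = +1.
(a,b)_2: α=-1, β=2; u≡7, v≡7 (mod 8); ε(u)ε(v)=1·1, αω(v)=-1·0, βω(u)=2·0; sum ≡ 1  ⇒  -1.
(a,b)_7: α=2, u≡6; β=0, v≡5 (mod 7); (6|7)=-1, (5|7)=-1; sign (−1)^0·-1^0·-1^2 = +1.
(510, 55 / ℚ) ramifies at {2, 5}: a division algebra.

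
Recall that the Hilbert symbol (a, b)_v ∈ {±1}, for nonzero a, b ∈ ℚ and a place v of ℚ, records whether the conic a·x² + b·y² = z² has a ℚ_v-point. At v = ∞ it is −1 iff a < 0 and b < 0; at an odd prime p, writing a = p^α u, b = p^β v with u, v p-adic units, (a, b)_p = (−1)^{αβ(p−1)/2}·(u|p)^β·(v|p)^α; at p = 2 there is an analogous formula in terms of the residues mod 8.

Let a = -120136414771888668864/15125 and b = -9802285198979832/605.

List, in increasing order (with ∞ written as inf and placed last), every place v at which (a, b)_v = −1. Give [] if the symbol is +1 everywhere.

Mod squares: a ≡ -255, b ≡ -41990. Check v ∈ {∞, 2, 3, 5, 11, 13, 17, 19}.
v=17: a=17^1·(≡1), b=17^1·(≡10) mod 17; (1|17)=+1, (10|17)=-1; (−1)^{1·1·8}·(+1)^1·(-1)^1 = -1.
v=2: v_2(a)=6, v_2(b)=3; units ≡ 1, 5 (mod 8); ε·ε+αω+βω = 0·0+6·1+3·0 ≡ 0  ⇒  (a,b)_2 = +1.
v=5: a=5^-3·(≡1), b=5^-1·(≡3) mod 5; (1|5)=+1, (3|5)=-1; (−1)^{-3·-1·2}·(+1)^-1·(-1)^-3 = -1.
v=11: a=11^-2·(≡1), b=11^-2·(≡7) mod 11; (1|11)=+1, (7|11)=-1; (−1)^{-2·-2·5}·(+1)^-2·(-1)^-2 = +1.
v=13: a=13^0·(≡5), b=13^3·(≡7) mod 13; (5|13)=-1, (7|13)=-1; (−1)^{0·3·6}·(-1)^3·(-1)^0 = -1.
v=19: a=19^4·(≡9), b=19^3·(≡10) mod 19; (9|19)=+1, (10|19)=-1; (−1)^{4·3·9}·(+1)^3·(-1)^4 = +1.
v=3: a=3^25·(≡2), b=3^14·(≡1) mod 3; (2|3)=-1, (1|3)=+1; (−1)^{25·14·1}·(-1)^14·(+1)^25 = +1.
v=∞: -255 < 0 and -41990 < 0  ⇒  (a,b)_∞ = -1.
Ram(-255, -41990) = {5, 13, 17, ∞}; no ℚ_5-point on the conic.

[5, 13, 17, inf]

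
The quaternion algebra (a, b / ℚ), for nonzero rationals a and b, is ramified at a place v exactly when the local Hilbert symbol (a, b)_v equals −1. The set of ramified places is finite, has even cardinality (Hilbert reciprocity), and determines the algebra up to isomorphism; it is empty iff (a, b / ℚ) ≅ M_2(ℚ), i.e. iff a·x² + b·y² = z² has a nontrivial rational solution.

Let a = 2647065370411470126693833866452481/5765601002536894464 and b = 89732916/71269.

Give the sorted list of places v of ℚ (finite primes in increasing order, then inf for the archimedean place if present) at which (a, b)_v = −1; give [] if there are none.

[13, 19, 31, 43]

(a, b) ≡ (2541721, 177289) mod (ℚ^×)²; places V = {2, 3, 7, 11, 13, 17, 19, 23, 29, 31, 43, 53, ∞}.
(a,b)_43: α=4, u≡42; β=1, v≡6 (mod 43); (42|43)=-1, (6|43)=+1; sign (−1)^0·-1^1·+1^4 = -1.
(a,b)_29: α=-2, u≡9; β=0, v≡19 (mod 29); (9|29)=+1, (19|29)=-1; sign (−1)^0·+1^0·-1^-2 = +1.
(a,b)_53: α=3, u≡51; β=0, v≡7 (mod 53); (51|53)=-1, (7|53)=+1; sign (−1)^0·-1^0·+1^3 = +1.
(a,b)_23: α=2, u≡10; β=0, v≡14 (mod 23); (10|23)=-1, (14|23)=-1; sign (−1)^0·-1^0·-1^2 = +1.
(a,b)_7: α=7, u≡3; β=3, v≡4 (mod 7); (3|7)=-1, (4|7)=+1; sign (−1)^1·-1^3·+1^7 = +1.
(a,b)_11: α=-6, u≡10; β=-2, v≡7 (mod 11); (10|11)=-1, (7|11)=-1; sign (−1)^0·-1^-2·-1^-6 = +1.
(a,b)_2: α=-16, β=2; u≡1, v≡1 (mod 8); ε(u)ε(v)=0·0, αω(v)=-16·0, βω(u)=2·0; sum ≡ 0  ⇒  +1.
(a,b)_17: α=1, u≡1; β=0, v≡13 (mod 17); (1|17)=+1, (13|17)=+1; sign (−1)^0·+1^0·+1^1 = +1.
(a,b)_∞: sgn(2541721)=+, sgn(177289)=+, so +1.
(a,b)_19: α=2, u≡13; β=-1, v≡12 (mod 19); (13|19)=-1, (12|19)=-1; sign (−1)^0·-1^-1·-1^2 = -1.
(a,b)_3: α=-10, u≡1; β=2, v≡1 (mod 3); (1|3)=+1, (1|3)=+1; sign (−1)^0·+1^2·+1^-10 = +1.
(a,b)_31: α=1, u≡29; β=-1, v≡26 (mod 31); (29|31)=-1, (26|31)=-1; sign (−1)^1·-1^-1·-1^1 = -1.
(a,b)_13: α=7, u≡9; β=2, v≡6 (mod 13); (9|13)=+1, (6|13)=-1; sign (−1)^0·+1^2·-1^7 = -1.
Ram(2541721, 177289) = {13, 19, 31, 43}; no ℚ_13-point on the conic.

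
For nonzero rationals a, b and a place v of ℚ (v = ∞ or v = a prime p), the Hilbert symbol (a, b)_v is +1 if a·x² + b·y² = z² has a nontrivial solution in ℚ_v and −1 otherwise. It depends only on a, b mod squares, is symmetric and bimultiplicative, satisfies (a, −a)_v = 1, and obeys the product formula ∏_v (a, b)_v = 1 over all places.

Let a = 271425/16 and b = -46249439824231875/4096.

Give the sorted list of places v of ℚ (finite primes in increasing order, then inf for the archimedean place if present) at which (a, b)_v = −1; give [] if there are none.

[11, 47]

(a, b) ≡ (10857, -1739) mod (ℚ^×)²; places V = {2, 3, 5, 7, 11, 19, 37, 47, ∞}.
(a,b)_5: α=2, u≡2; β=4, v≡4 (mod 5); (2|5)=-1, (4|5)=+1; sign (−1)^0·-1^4·+1^2 = +1.
(a,b)_3: α=1, u≡1; β=2, v≡1 (mod 3); (1|3)=+1, (1|3)=+1; sign (−1)^0·+1^2·+1^1 = +1.
(a,b)_47: α=1, u≡29; β=3, v≡41 (mod 47); (29|47)=-1, (41|47)=-1; sign (−1)^1·-1^3·-1^1 = -1.
(a,b)_2: α=-4, β=-12; u≡1, v≡5 (mod 8); ε(u)ε(v)=0·0, αω(v)=-4·1, βω(u)=-12·0; sum ≡ 0  ⇒  +1.
(a,b)_19: α=0, u≡3; β=2, v≡11 (mod 19); (3|19)=-1, (11|19)=+1; sign (−1)^0·-1^2·+1^0 = +1.
(a,b)_37: α=0, u≡25; β=1, v≡33 (mod 37); (25|37)=+1, (33|37)=+1; sign (−1)^0·+1^1·+1^0 = +1.
(a,b)_11: α=1, u≡7; β=2, v≡2 (mod 11); (7|11)=-1, (2|11)=-1; sign (−1)^0·-1^2·-1^1 = -1.
(a,b)_7: α=1, u≡1; β=2, v≡1 (mod 7); (1|7)=+1, (1|7)=+1; sign (−1)^0·+1^2·+1^1 = +1.
(a,b)_∞: sgn(10857)=+, sgn(-1739)=−, so +1.
|Ram(10857, -1739)| = 2, even; anisotropic at {11, 47}.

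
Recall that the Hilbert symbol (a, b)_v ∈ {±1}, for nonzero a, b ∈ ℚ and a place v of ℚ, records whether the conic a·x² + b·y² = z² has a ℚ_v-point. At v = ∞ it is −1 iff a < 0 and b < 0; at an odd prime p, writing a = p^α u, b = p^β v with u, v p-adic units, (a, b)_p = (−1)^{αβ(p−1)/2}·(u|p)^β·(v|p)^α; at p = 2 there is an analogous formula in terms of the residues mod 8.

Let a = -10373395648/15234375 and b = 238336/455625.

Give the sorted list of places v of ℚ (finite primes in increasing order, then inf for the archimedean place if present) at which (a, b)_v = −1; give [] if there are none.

[2, 11, 13, 19]

Mod squares: a ≡ -7293, b ≡ 19. Check v ∈ {∞, 2, 3, 5, 7, 11, 13, 17, 19}.
v=2: v_2(a)=6, v_2(b)=8; units ≡ 3, 3 (mod 8); ε·ε+αω+βω = 1·1+6·1+8·1 ≡ 1  ⇒  (a,b)_2 = -1.
v=13: a=13^-1·(≡7), b=13^0·(≡7) mod 13; (7|13)=-1, (7|13)=-1; (−1)^{-1·0·6}·(-1)^0·(-1)^-1 = -1.
v=∞: -7293 < 0 and 19 > 0  ⇒  (a,b)_∞ = +1.
v=7: a=7^4·(≡4), b=7^2·(≡3) mod 7; (4|7)=+1, (3|7)=-1; (−1)^{4·2·3}·(+1)^2·(-1)^4 = +1.
v=17: a=17^1·(≡2), b=17^0·(≡8) mod 17; (2|17)=+1, (8|17)=+1; (−1)^{1·0·8}·(+1)^0·(+1)^1 = +1.
v=11: a=11^1·(≡8), b=11^0·(≡2) mod 11; (8|11)=-1, (2|11)=-1; (−1)^{1·0·5}·(-1)^0·(-1)^1 = -1.
v=19: a=19^2·(≡13), b=19^1·(≡16) mod 19; (13|19)=-1, (16|19)=+1; (−1)^{2·1·9}·(-1)^1·(+1)^2 = -1.
v=5: a=5^-8·(≡3), b=5^-4·(≡4) mod 5; (3|5)=-1, (4|5)=+1; (−1)^{-8·-4·2}·(-1)^-4·(+1)^-8 = +1.
v=3: a=3^-1·(≡2), b=3^-6·(≡1) mod 3; (2|3)=-1, (1|3)=+1; (−1)^{-1·-6·1}·(-1)^-6·(+1)^-1 = +1.
Ram(-7293, 19) = {2, 11, 13, 19}; no ℚ_2-point on the conic.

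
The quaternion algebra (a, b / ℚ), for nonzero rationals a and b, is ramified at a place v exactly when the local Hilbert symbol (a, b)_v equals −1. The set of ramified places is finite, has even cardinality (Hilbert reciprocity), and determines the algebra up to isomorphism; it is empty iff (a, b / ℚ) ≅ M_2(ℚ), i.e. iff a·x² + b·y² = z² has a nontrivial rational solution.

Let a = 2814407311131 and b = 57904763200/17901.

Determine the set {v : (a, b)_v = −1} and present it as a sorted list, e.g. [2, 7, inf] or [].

[17, 43]

Mod squares: a ≡ 731, b ≡ 8177. Check v ∈ {∞, 2, 3, 5, 13, 17, 23, 37, 43}.
v=13: a=13^2·(≡12), b=13^-1·(≡2) mod 13; (12|13)=+1, (2|13)=-1; (−1)^{2·-1·6}·(+1)^-1·(-1)^2 = +1.
v=5: a=5^0·(≡1), b=5^2·(≡3) mod 5; (1|5)=+1, (3|5)=-1; (−1)^{0·2·2}·(+1)^2·(-1)^0 = +1.
v=∞: 731 > 0 and 8177 > 0  ⇒  (a,b)_∞ = +1.
v=43: a=43^3·(≡31), b=43^2·(≡32) mod 43; (31|43)=+1, (32|43)=-1; (−1)^{3·2·21}·(+1)^2·(-1)^3 = -1.
v=17: a=17^1·(≡9), b=17^-1·(≡14) mod 17; (9|17)=+1, (14|17)=-1; (−1)^{1·-1·8}·(+1)^-1·(-1)^1 = -1.
v=37: a=37^2·(≡36), b=37^1·(≡30) mod 37; (36|37)=+1, (30|37)=+1; (−1)^{2·1·18}·(+1)^1·(+1)^2 = +1.
v=2: v_2(a)=0, v_2(b)=6; units ≡ 3, 1 (mod 8); ε·ε+αω+βω = 1·0+0·0+6·1 ≡ 0  ⇒  (a,b)_2 = +1.
v=23: a=23^0·(≡13), b=23^2·(≡4) mod 23; (13|23)=+1, (4|23)=+1; (−1)^{0·2·11}·(+1)^2·(+1)^0 = +1.
v=3: a=3^2·(≡2), b=3^-4·(≡2) mod 3; (2|3)=-1, (2|3)=-1; (−1)^{2·-4·1}·(-1)^-4·(-1)^2 = +1.
Ram(731, 8177) = {17, 43}; no ℚ_17-point on the conic.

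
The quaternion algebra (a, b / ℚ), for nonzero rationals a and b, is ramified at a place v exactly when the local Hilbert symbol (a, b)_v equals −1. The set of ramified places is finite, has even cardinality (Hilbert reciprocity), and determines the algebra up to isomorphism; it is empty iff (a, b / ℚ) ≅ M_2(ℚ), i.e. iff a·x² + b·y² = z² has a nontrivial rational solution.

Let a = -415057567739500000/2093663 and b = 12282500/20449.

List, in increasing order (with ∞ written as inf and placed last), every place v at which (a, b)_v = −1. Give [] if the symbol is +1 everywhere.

[7, 11]

Mod squares: a ≡ -34034, b ≡ 17. Check v ∈ {∞, 2, 5, 7, 11, 13, 17}.
v=∞: -34034 < 0 and 17 > 0  ⇒  (a,b)_∞ = +1.
v=5: a=5^6·(≡4), b=5^4·(≡3) mod 5; (4|5)=+1, (3|5)=-1; (−1)^{6·4·2}·(+1)^4·(-1)^6 = +1.
v=17: a=17^9·(≡1), b=17^3·(≡8) mod 17; (1|17)=+1, (8|17)=+1; (−1)^{9·3·8}·(+1)^3·(+1)^9 = +1.
v=13: a=13^-1·(≡7), b=13^-2·(≡12) mod 13; (7|13)=-1, (12|13)=+1; (−1)^{-1·-2·6}·(-1)^-2·(+1)^-1 = +1.
v=7: a=7^1·(≡5), b=7^0·(≡3) mod 7; (5|7)=-1, (3|7)=-1; (−1)^{1·0·3}·(-1)^0·(-1)^1 = -1.
v=2: v_2(a)=5, v_2(b)=2; units ≡ 7, 1 (mod 8); ε·ε+αω+βω = 1·0+5·0+2·0 ≡ 0  ⇒  (a,b)_2 = +1.
v=11: a=11^-5·(≡2), b=11^-2·(≡8) mod 11; (2|11)=-1, (8|11)=-1; (−1)^{-5·-2·5}·(-1)^-2·(-1)^-5 = -1.
(-34034, 17 / ℚ) ramifies at {7, 11}: a division algebra.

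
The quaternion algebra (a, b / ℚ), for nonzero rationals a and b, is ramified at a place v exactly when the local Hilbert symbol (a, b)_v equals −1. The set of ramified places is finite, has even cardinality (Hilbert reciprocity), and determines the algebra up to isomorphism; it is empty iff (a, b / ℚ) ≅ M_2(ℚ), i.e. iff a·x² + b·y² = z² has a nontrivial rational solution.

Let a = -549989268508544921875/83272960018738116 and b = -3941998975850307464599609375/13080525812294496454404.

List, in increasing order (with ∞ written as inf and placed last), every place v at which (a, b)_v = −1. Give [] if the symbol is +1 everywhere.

Mod squares: a ≡ -91, b ≡ -247. Check v ∈ {∞, 2, 3, 5, 7, 11, 13, 17, 19, 29, 41}.
v=13: a=13^5·(≡11), b=13^7·(≡6) mod 13; (11|13)=-1, (6|13)=-1; (−1)^{5·7·6}·(-1)^7·(-1)^5 = +1.
v=17: a=17^-4·(≡6), b=17^-4·(≡8) mod 17; (6|17)=-1, (8|17)=+1; (−1)^{-4·-4·8}·(-1)^-4·(+1)^-4 = +1.
v=29: a=29^0·(≡1), b=29^-2·(≡17) mod 29; (1|29)=+1, (17|29)=-1; (−1)^{0·-2·14}·(+1)^-2·(-1)^0 = +1.
v=19: a=19^2·(≡7), b=19^3·(≡1) mod 19; (7|19)=+1, (1|19)=+1; (−1)^{2·3·9}·(+1)^3·(+1)^2 = +1.
v=3: a=3^-6·(≡2), b=3^-4·(≡2) mod 3; (2|3)=-1, (2|3)=-1; (−1)^{-6·-4·1}·(-1)^-4·(-1)^-6 = +1.
v=∞: -91 < 0 and -247 < 0  ⇒  (a,b)_∞ = -1.
v=7: a=7^5·(≡1), b=7^4·(≡3) mod 7; (1|7)=+1, (3|7)=-1; (−1)^{5·4·3}·(+1)^4·(-1)^5 = -1.
v=2: v_2(a)=-2, v_2(b)=-2; units ≡ 5, 1 (mod 8); ε·ε+αω+βω = 0·0+-2·0+-2·1 ≡ 0  ⇒  (a,b)_2 = +1.
v=5: a=5^12·(≡4), b=5^18·(≡3) mod 5; (4|5)=+1, (3|5)=-1; (−1)^{12·18·2}·(+1)^18·(-1)^12 = +1.
v=11: a=11^-2·(≡2), b=11^-2·(≡6) mod 11; (2|11)=-1, (6|11)=-1; (−1)^{-2·-2·5}·(-1)^-2·(-1)^-2 = +1.
v=41: a=41^-4·(≡4), b=41^-6·(≡37) mod 41; (4|41)=+1, (37|41)=+1; (−1)^{-4·-6·20}·(+1)^-6·(+1)^-4 = +1.
(-91, -247 / ℚ) ramifies at {7, ∞}: a division algebra.

[7, inf]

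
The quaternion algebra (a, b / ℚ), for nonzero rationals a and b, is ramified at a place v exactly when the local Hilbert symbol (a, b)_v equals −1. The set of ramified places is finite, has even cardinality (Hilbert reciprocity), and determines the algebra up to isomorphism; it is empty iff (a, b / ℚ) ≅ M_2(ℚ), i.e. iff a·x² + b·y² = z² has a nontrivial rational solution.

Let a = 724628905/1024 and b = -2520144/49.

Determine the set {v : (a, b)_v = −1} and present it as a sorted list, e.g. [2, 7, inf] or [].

[37, 43]

Mod squares: a ≡ 87505, b ≡ -17501. Check v ∈ {∞, 2, 3, 5, 7, 11, 13, 37, 43}.
v=13: a=13^2·(≡2), b=13^0·(≡1) mod 13; (2|13)=-1, (1|13)=+1; (−1)^{2·0·6}·(-1)^0·(+1)^2 = +1.
v=11: a=11^1·(≡7), b=11^1·(≡3) mod 11; (7|11)=-1, (3|11)=+1; (−1)^{1·1·5}·(-1)^1·(+1)^1 = +1.
v=43: a=43^1·(≡10), b=43^1·(≡36) mod 43; (10|43)=+1, (36|43)=+1; (−1)^{1·1·21}·(+1)^1·(+1)^1 = -1.
v=7: a=7^2·(≡6), b=7^-2·(≡3) mod 7; (6|7)=-1, (3|7)=-1; (−1)^{2·-2·3}·(-1)^-2·(-1)^2 = +1.
v=3: a=3^0·(≡1), b=3^2·(≡1) mod 3; (1|3)=+1, (1|3)=+1; (−1)^{0·2·1}·(+1)^2·(+1)^0 = +1.
v=37: a=37^1·(≡26), b=37^1·(≡22) mod 37; (26|37)=+1, (22|37)=-1; (−1)^{1·1·18}·(+1)^1·(-1)^1 = -1.
v=∞: 87505 > 0 and -17501 < 0  ⇒  (a,b)_∞ = +1.
v=2: v_2(a)=-10, v_2(b)=4; units ≡ 1, 3 (mod 8); ε·ε+αω+βω = 0·1+-10·1+4·0 ≡ 0  ⇒  (a,b)_2 = +1.
v=5: a=5^1·(≡4), b=5^0·(≡4) mod 5; (4|5)=+1, (4|5)=+1; (−1)^{1·0·2}·(+1)^0·(+1)^1 = +1.
Ram(87505, -17501) = {37, 43}; no ℚ_37-point on the conic.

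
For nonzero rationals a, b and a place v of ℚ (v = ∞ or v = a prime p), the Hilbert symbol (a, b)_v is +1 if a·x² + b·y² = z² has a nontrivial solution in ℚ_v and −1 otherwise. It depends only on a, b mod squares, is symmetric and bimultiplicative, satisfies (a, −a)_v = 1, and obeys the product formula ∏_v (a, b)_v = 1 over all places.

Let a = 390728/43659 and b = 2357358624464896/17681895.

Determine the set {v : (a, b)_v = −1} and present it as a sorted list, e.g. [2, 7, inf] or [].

(a, b) ≡ (22, 2242570) mod (ℚ^×)²; places V = {2, 3, 5, 7, 11, 13, 17, 19, 29, 37, ∞}.
(a,b)_2: α=3, β=13; u≡3, v≡5 (mod 8); ε(u)ε(v)=1·0, αω(v)=3·1, βω(u)=13·1; sum ≡ 0  ⇒  +1.
(a,b)_3: α=-4, u≡1; β=-8, v≡1 (mod 3); (1|3)=+1, (1|3)=+1; sign (−1)^0·+1^-8·+1^-4 = +1.
(a,b)_19: α=0, u≡15; β=1, v≡10 (mod 19); (15|19)=-1, (10|19)=-1; sign (−1)^0·-1^1·-1^0 = -1.
(a,b)_7: α=-2, u≡1; β=-2, v≡2 (mod 7); (1|7)=+1, (2|7)=+1; sign (−1)^0·+1^-2·+1^-2 = +1.
(a,b)_37: α=0, u≡29; β=1, v≡25 (mod 37); (29|37)=-1, (25|37)=+1; sign (−1)^0·-1^1·+1^0 = -1.
(a,b)_11: α=-1, u≡7; β=-1, v≡2 (mod 11); (7|11)=-1, (2|11)=-1; sign (−1)^1·-1^-1·-1^-1 = -1.
(a,b)_5: α=0, u≡2; β=-1, v≡4 (mod 5); (2|5)=-1, (4|5)=+1; sign (−1)^0·-1^-1·+1^0 = -1.
(a,b)_13: α=2, u≡10; β=2, v≡8 (mod 13); (10|13)=+1, (8|13)=-1; sign (−1)^0·+1^2·-1^2 = +1.
(a,b)_∞: sgn(22)=+, sgn(2242570)=+, so +1.
(a,b)_17: α=2, u≡3; β=4, v≡1 (mod 17); (3|17)=-1, (1|17)=+1; sign (−1)^0·-1^4·+1^2 = +1.
(a,b)_29: α=0, u≡7; β=1, v≡6 (mod 29); (7|29)=+1, (6|29)=+1; sign (−1)^0·+1^1·+1^0 = +1.
Ram(22, 2242570) = {5, 11, 19, 37}; no ℚ_5-point on the conic.

[5, 11, 19, 37]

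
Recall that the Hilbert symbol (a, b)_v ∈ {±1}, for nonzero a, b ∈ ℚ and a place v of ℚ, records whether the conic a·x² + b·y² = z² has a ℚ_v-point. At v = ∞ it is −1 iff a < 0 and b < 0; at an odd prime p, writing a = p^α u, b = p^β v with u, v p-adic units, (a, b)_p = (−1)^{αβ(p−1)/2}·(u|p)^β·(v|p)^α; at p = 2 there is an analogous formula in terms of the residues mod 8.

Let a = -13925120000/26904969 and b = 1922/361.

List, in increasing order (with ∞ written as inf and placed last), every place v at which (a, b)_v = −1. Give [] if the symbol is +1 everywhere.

[11, 43]

Mod squares: a ≡ -21758, b ≡ 2. Check v ∈ {∞, 2, 3, 5, 7, 11, 13, 19, 23, 31, 43}.
v=13: a=13^-2·(≡9), b=13^0·(≡5) mod 13; (9|13)=+1, (5|13)=-1; (−1)^{-2·0·6}·(+1)^0·(-1)^-2 = +1.
v=11: a=11^1·(≡6), b=11^0·(≡7) mod 11; (6|11)=-1, (7|11)=-1; (−1)^{1·0·5}·(-1)^0·(-1)^1 = -1.
v=19: a=19^-2·(≡11), b=19^-2·(≡3) mod 19; (11|19)=+1, (3|19)=-1; (−1)^{-2·-2·9}·(+1)^-2·(-1)^-2 = +1.
v=5: a=5^4·(≡2), b=5^0·(≡2) mod 5; (2|5)=-1, (2|5)=-1; (−1)^{4·0·2}·(-1)^0·(-1)^4 = +1.
v=31: a=31^0·(≡25), b=31^2·(≡28) mod 31; (25|31)=+1, (28|31)=+1; (−1)^{0·2·15}·(+1)^2·(+1)^0 = +1.
v=3: a=3^-2·(≡1), b=3^0·(≡2) mod 3; (1|3)=+1, (2|3)=-1; (−1)^{-2·0·1}·(+1)^0·(-1)^-2 = +1.
v=43: a=43^1·(≡17), b=43^0·(≡22) mod 43; (17|43)=+1, (22|43)=-1; (−1)^{1·0·21}·(+1)^0·(-1)^1 = -1.
v=23: a=23^1·(≡22), b=23^0·(≡8) mod 23; (22|23)=-1, (8|23)=+1; (−1)^{1·0·11}·(-1)^0·(+1)^1 = +1.
v=7: a=7^-2·(≡6), b=7^0·(≡1) mod 7; (6|7)=-1, (1|7)=+1; (−1)^{-2·0·3}·(-1)^0·(+1)^-2 = +1.
v=∞: -21758 < 0 and 2 > 0  ⇒  (a,b)_∞ = +1.
v=2: v_2(a)=11, v_2(b)=1; units ≡ 1, 1 (mod 8); ε·ε+αω+βω = 0·0+11·0+1·0 ≡ 0  ⇒  (a,b)_2 = +1.
(-21758, 2 / ℚ) ramifies at {11, 43}: a division algebra.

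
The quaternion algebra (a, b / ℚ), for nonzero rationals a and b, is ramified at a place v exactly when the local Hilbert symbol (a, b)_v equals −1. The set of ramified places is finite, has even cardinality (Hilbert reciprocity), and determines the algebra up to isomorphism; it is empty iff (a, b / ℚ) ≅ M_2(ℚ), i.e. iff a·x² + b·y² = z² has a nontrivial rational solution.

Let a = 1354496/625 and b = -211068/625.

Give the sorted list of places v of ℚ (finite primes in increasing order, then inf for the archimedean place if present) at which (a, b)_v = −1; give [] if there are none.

[11, 37]

Mod squares: a ≡ 5291, b ≡ -5863. Check v ∈ {∞, 2, 3, 5, 11, 13, 37, 41}.
v=5: a=5^-4·(≡1), b=5^-4·(≡2) mod 5; (1|5)=+1, (2|5)=-1; (−1)^{-4·-4·2}·(+1)^-4·(-1)^-4 = +1.
v=37: a=37^1·(≡24), b=37^0·(≡5) mod 37; (24|37)=-1, (5|37)=-1; (−1)^{1·0·18}·(-1)^0·(-1)^1 = -1.
v=13: a=13^1·(≡10), b=13^1·(≡1) mod 13; (10|13)=+1, (1|13)=+1; (−1)^{1·1·6}·(+1)^1·(+1)^1 = +1.
v=2: v_2(a)=8, v_2(b)=2; units ≡ 3, 1 (mod 8); ε·ε+αω+βω = 1·0+8·0+2·1 ≡ 0  ⇒  (a,b)_2 = +1.
v=3: a=3^0·(≡2), b=3^2·(≡2) mod 3; (2|3)=-1, (2|3)=-1; (−1)^{0·2·1}·(-1)^2·(-1)^0 = +1.
v=11: a=11^1·(≡10), b=11^1·(≡2) mod 11; (10|11)=-1, (2|11)=-1; (−1)^{1·1·5}·(-1)^1·(-1)^1 = -1.
v=∞: 5291 > 0 and -5863 < 0  ⇒  (a,b)_∞ = +1.
v=41: a=41^0·(≡2), b=41^1·(≡10) mod 41; (2|41)=+1, (10|41)=+1; (−1)^{0·1·20}·(+1)^1·(+1)^0 = +1.
|Ram(5291, -5863)| = 2, even; anisotropic at {11, 37}.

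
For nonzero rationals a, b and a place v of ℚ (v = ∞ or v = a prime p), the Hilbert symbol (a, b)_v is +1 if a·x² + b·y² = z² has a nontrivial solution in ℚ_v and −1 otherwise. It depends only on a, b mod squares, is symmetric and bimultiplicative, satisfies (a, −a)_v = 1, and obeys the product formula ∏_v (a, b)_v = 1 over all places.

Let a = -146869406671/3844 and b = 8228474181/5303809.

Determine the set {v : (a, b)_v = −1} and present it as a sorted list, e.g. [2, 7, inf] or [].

(a, b) ≡ (-604279, 351509) mod (ℚ^×)²; places V = {2, 3, 7, 13, 17, 23, 29, 31, 43, 47, ∞}.
(a,b)_7: α=0, u≡6; β=-4, v≡1 (mod 7); (6|7)=-1, (1|7)=+1; sign (−1)^0·-1^-4·+1^0 = +1.
(a,b)_∞: sgn(-604279)=−, sgn(351509)=+, so +1.
(a,b)_47: α=1, u≡3; β=-2, v≡44 (mod 47); (3|47)=+1, (44|47)=-1; sign (−1)^0·+1^-2·-1^1 = -1.
(a,b)_17: α=2, u≡12; β=3, v≡5 (mod 17); (12|17)=-1, (5|17)=-1; sign (−1)^0·-1^3·-1^2 = -1.
(a,b)_43: α=1, u≡39; β=0, v≡27 (mod 43); (39|43)=-1, (27|43)=-1; sign (−1)^0·-1^0·-1^1 = -1.
(a,b)_29: α=2, u≡4; β=1, v≡6 (mod 29); (4|29)=+1, (6|29)=+1; sign (−1)^0·+1^1·+1^2 = +1.
(a,b)_23: α=1, u≡12; β=1, v≡22 (mod 23); (12|23)=+1, (22|23)=-1; sign (−1)^1·+1^1·-1^1 = +1.
(a,b)_2: α=-2, β=0; u≡1, v≡5 (mod 8); ε(u)ε(v)=0·0, αω(v)=-2·1, βω(u)=0·0; sum ≡ 0  ⇒  +1.
(a,b)_13: α=1, u≡2; β=0, v≡11 (mod 13); (2|13)=-1, (11|13)=-1; sign (−1)^0·-1^0·-1^1 = -1.
(a,b)_31: α=-2, u≡9; β=1, v≡23 (mod 31); (9|31)=+1, (23|31)=-1; sign (−1)^0·+1^1·-1^-2 = +1.
(a,b)_3: α=0, u≡2; β=4, v≡2 (mod 3); (2|3)=-1, (2|3)=-1; sign (−1)^0·-1^4·-1^0 = +1.
Ram(-604279, 351509) = {13, 17, 43, 47}; no ℚ_13-point on the conic.

[13, 17, 43, 47]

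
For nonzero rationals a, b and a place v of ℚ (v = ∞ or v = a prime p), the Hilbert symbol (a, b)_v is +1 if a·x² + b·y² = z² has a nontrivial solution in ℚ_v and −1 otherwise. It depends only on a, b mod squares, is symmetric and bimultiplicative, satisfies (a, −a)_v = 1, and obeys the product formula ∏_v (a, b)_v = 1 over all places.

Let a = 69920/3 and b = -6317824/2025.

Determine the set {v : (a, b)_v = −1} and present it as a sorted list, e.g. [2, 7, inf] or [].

[3, 19, 23, 29]

Mod squares: a ≡ 13110, b ≡ -24679. Check v ∈ {∞, 2, 3, 5, 19, 23, 29, 37}.
v=23: a=23^1·(≡9), b=23^1·(≡1) mod 23; (9|23)=+1, (1|23)=+1; (−1)^{1·1·11}·(+1)^1·(+1)^1 = -1.
v=5: a=5^1·(≡3), b=5^-2·(≡1) mod 5; (3|5)=-1, (1|5)=+1; (−1)^{1·-2·2}·(-1)^-2·(+1)^1 = +1.
v=3: a=3^-1·(≡2), b=3^-4·(≡2) mod 3; (2|3)=-1, (2|3)=-1; (−1)^{-1·-4·1}·(-1)^-4·(-1)^-1 = -1.
v=37: a=37^0·(≡9), b=37^1·(≡33) mod 37; (9|37)=+1, (33|37)=+1; (−1)^{0·1·18}·(+1)^1·(+1)^0 = +1.
v=∞: 13110 > 0 and -24679 < 0  ⇒  (a,b)_∞ = +1.
v=2: v_2(a)=5, v_2(b)=8; units ≡ 3, 1 (mod 8); ε·ε+αω+βω = 1·0+5·0+8·1 ≡ 0  ⇒  (a,b)_2 = +1.
v=19: a=19^1·(≡17), b=19^0·(≡12) mod 19; (17|19)=+1, (12|19)=-1; (−1)^{1·0·9}·(+1)^0·(-1)^1 = -1.
v=29: a=29^0·(≡10), b=29^1·(≡19) mod 29; (10|29)=-1, (19|29)=-1; (−1)^{0·1·14}·(-1)^1·(-1)^0 = -1.
Ram(13110, -24679) = {3, 19, 23, 29}; no ℚ_3-point on the conic.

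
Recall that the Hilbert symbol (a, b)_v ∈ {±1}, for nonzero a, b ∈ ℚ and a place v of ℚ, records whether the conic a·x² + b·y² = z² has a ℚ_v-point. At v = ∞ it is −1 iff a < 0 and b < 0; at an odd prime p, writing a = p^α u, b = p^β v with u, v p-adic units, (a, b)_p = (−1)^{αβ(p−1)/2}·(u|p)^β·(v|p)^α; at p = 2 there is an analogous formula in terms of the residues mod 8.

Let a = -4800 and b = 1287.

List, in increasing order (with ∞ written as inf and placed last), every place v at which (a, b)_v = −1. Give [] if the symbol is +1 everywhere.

Mod squares: a ≡ -3, b ≡ 143. Check v ∈ {∞, 2, 3, 5, 11, 13}.
v=∞: -3 < 0 and 143 > 0  ⇒  (a,b)_∞ = +1.
v=2: v_2(a)=6, v_2(b)=0; units ≡ 5, 7 (mod 8); ε·ε+αω+βω = 0·1+6·0+0·1 ≡ 0  ⇒  (a,b)_2 = +1.
v=5: a=5^2·(≡3), b=5^0·(≡2) mod 5; (3|5)=-1, (2|5)=-1; (−1)^{2·0·2}·(-1)^0·(-1)^2 = +1.
v=3: a=3^1·(≡2), b=3^2·(≡2) mod 3; (2|3)=-1, (2|3)=-1; (−1)^{1·2·1}·(-1)^2·(-1)^1 = -1.
v=11: a=11^0·(≡7), b=11^1·(≡7) mod 11; (7|11)=-1, (7|11)=-1; (−1)^{0·1·5}·(-1)^1·(-1)^0 = -1.
v=13: a=13^0·(≡10), b=13^1·(≡8) mod 13; (10|13)=+1, (8|13)=-1; (−1)^{0·1·6}·(+1)^1·(-1)^0 = +1.
Ram(-3, 143) = {3, 11}; no ℚ_3-point on the conic.

[3, 11]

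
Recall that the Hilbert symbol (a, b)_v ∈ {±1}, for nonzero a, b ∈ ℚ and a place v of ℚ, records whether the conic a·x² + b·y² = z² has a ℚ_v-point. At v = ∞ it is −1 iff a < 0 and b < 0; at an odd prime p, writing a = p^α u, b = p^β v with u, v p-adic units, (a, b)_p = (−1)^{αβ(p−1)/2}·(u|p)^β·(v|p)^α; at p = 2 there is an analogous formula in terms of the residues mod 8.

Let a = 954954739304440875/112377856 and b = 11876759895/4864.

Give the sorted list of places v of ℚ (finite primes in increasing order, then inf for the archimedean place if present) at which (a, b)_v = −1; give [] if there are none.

(a, b) ≡ (2185, 15935205) mod (ℚ^×)²; places V = {2, 3, 5, 7, 11, 13, 17, 19, 23, ∞}.
(a,b)_7: α=4, u≡2; β=2, v≡6 (mod 7); (2|7)=+1, (6|7)=-1; sign (−1)^0·+1^2·-1^4 = +1.
(a,b)_2: α=-14, β=-8; u≡1, v≡5 (mod 8); ε(u)ε(v)=0·0, αω(v)=-14·1, βω(u)=-8·0; sum ≡ 0  ⇒  +1.
(a,b)_11: α=2, u≡7; β=1, v≡8 (mod 11); (7|11)=-1, (8|11)=-1; sign (−1)^0·-1^1·-1^2 = -1.
(a,b)_5: α=3, u≡2; β=1, v≡1 (mod 5); (2|5)=-1, (1|5)=+1; sign (−1)^0·-1^1·+1^3 = -1.
(a,b)_3: α=4, u≡1; β=1, v≡1 (mod 3); (1|3)=+1, (1|3)=+1; sign (−1)^0·+1^1·+1^4 = +1.
(a,b)_23: α=1, u≡18; β=1, v≡2 (mod 23); (18|23)=+1, (2|23)=+1; sign (−1)^1·+1^1·+1^1 = -1.
(a,b)_13: α=2, u≡12; β=1, v≡5 (mod 13); (12|13)=+1, (5|13)=-1; sign (−1)^0·+1^1·-1^2 = +1.
(a,b)_19: α=-3, u≡7; β=-1, v≡17 (mod 19); (7|19)=+1, (17|19)=+1; sign (−1)^1·+1^-1·+1^-3 = -1.
(a,b)_17: α=4, u≡15; β=3, v≡16 (mod 17); (15|17)=+1, (16|17)=+1; sign (−1)^0·+1^3·+1^4 = +1.
(a,b)_∞: sgn(2185)=+, sgn(15935205)=+, so +1.
(2185, 15935205 / ℚ) ramifies at {5, 11, 19, 23}: a division algebra.

[5, 11, 19, 23]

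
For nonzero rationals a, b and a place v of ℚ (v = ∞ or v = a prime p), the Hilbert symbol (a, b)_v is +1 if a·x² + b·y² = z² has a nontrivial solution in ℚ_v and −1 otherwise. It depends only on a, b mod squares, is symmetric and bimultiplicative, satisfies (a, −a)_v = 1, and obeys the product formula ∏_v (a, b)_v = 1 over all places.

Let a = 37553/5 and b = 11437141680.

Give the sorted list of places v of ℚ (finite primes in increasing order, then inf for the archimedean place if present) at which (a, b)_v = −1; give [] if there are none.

[5, 47]

Mod squares: a ≡ 85, b ≡ 3995. Check v ∈ {∞, 2, 3, 5, 17, 47}.
v=∞: 85 > 0 and 3995 > 0  ⇒  (a,b)_∞ = +1.
v=3: a=3^0·(≡1), b=3^4·(≡2) mod 3; (1|3)=+1, (2|3)=-1; (−1)^{0·4·1}·(+1)^4·(-1)^0 = +1.
v=2: v_2(a)=0, v_2(b)=4; units ≡ 5, 3 (mod 8); ε·ε+αω+βω = 0·1+0·1+4·1 ≡ 0  ⇒  (a,b)_2 = +1.
v=47: a=47^2·(≡41), b=47^3·(≡39) mod 47; (41|47)=-1, (39|47)=-1; (−1)^{2·3·23}·(-1)^3·(-1)^2 = -1.
v=5: a=5^-1·(≡3), b=5^1·(≡1) mod 5; (3|5)=-1, (1|5)=+1; (−1)^{-1·1·2}·(-1)^1·(+1)^-1 = -1.
v=17: a=17^1·(≡10), b=17^1·(≡12) mod 17; (10|17)=-1, (12|17)=-1; (−1)^{1·1·8}·(-1)^1·(-1)^1 = +1.
Ram(85, 3995) = {5, 47}; no ℚ_5-point on the conic.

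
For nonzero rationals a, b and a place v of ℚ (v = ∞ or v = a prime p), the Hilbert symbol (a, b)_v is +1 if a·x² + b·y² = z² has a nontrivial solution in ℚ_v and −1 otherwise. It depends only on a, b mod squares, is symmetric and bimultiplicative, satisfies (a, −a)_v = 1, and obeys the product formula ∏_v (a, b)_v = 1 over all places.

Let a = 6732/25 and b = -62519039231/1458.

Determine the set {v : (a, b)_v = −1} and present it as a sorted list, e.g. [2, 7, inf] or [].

[2, 11, 17, 37]

Mod squares: a ≡ 187, b ≡ -236366878. Check v ∈ {∞, 2, 3, 5, 11, 17, 19, 23, 29, 31, 37}.
v=29: a=29^0·(≡28), b=29^1·(≡22) mod 29; (28|29)=+1, (22|29)=+1; (−1)^{0·1·14}·(+1)^1·(+1)^0 = +1.
v=∞: 187 > 0 and -236366878 < 0  ⇒  (a,b)_∞ = +1.
v=17: a=17^1·(≡7), b=17^1·(≡2) mod 17; (7|17)=-1, (2|17)=+1; (−1)^{1·1·8}·(-1)^1·(+1)^1 = -1.
v=5: a=5^-2·(≡2), b=5^0·(≡3) mod 5; (2|5)=-1, (3|5)=-1; (−1)^{-2·0·2}·(-1)^0·(-1)^-2 = +1.
v=11: a=11^1·(≡6), b=11^1·(≡8) mod 11; (6|11)=-1, (8|11)=-1; (−1)^{1·1·5}·(-1)^1·(-1)^1 = -1.
v=2: v_2(a)=2, v_2(b)=-1; units ≡ 3, 1 (mod 8); ε·ε+αω+βω = 1·0+2·0+-1·1 ≡ 1  ⇒  (a,b)_2 = -1.
v=37: a=37^0·(≡31), b=37^1·(≡24) mod 37; (31|37)=-1, (24|37)=-1; (−1)^{0·1·18}·(-1)^1·(-1)^0 = -1.
v=19: a=19^0·(≡1), b=19^1·(≡12) mod 19; (1|19)=+1, (12|19)=-1; (−1)^{0·1·9}·(+1)^1·(-1)^0 = +1.
v=31: a=31^0·(≡25), b=31^1·(≡22) mod 31; (25|31)=+1, (22|31)=-1; (−1)^{0·1·15}·(+1)^1·(-1)^0 = +1.
v=23: a=23^0·(≡8), b=23^2·(≡22) mod 23; (8|23)=+1, (22|23)=-1; (−1)^{0·2·11}·(+1)^2·(-1)^0 = +1.
v=3: a=3^2·(≡1), b=3^-6·(≡2) mod 3; (1|3)=+1, (2|3)=-1; (−1)^{2·-6·1}·(+1)^-6·(-1)^2 = +1.
Ram(187, -236366878) = {2, 11, 17, 37}; no ℚ_2-point on the conic.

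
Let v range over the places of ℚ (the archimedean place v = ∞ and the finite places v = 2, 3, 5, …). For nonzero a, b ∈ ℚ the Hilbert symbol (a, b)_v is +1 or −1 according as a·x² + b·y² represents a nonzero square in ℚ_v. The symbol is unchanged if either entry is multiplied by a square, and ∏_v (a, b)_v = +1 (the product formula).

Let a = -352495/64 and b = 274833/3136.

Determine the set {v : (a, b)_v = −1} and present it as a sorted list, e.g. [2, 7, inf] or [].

[5, 17]

Mod squares: a ≡ -352495, b ≡ 377. Check v ∈ {∞, 2, 3, 5, 7, 11, 13, 17, 29}.
v=∞: -352495 < 0 and 377 > 0  ⇒  (a,b)_∞ = +1.
v=2: v_2(a)=-6, v_2(b)=-6; units ≡ 1, 1 (mod 8); ε·ε+αω+βω = 0·0+-6·0+-6·0 ≡ 0  ⇒  (a,b)_2 = +1.
v=17: a=17^1·(≡3), b=17^0·(≡12) mod 17; (3|17)=-1, (12|17)=-1; (−1)^{1·0·8}·(-1)^0·(-1)^1 = -1.
v=3: a=3^0·(≡2), b=3^6·(≡2) mod 3; (2|3)=-1, (2|3)=-1; (−1)^{0·6·1}·(-1)^6·(-1)^0 = +1.
v=13: a=13^1·(≡10), b=13^1·(≡1) mod 13; (10|13)=+1, (1|13)=+1; (−1)^{1·1·6}·(+1)^1·(+1)^1 = +1.
v=7: a=7^0·(≡4), b=7^-2·(≡6) mod 7; (4|7)=+1, (6|7)=-1; (−1)^{0·-2·3}·(+1)^-2·(-1)^0 = +1.
v=11: a=11^1·(≡1), b=11^0·(≡9) mod 11; (1|11)=+1, (9|11)=+1; (−1)^{1·0·5}·(+1)^0·(+1)^1 = +1.
v=5: a=5^1·(≡4), b=5^0·(≡3) mod 5; (4|5)=+1, (3|5)=-1; (−1)^{1·0·2}·(+1)^0·(-1)^1 = -1.
v=29: a=29^1·(≡9), b=29^1·(≡13) mod 29; (9|29)=+1, (13|29)=+1; (−1)^{1·1·14}·(+1)^1·(+1)^1 = +1.
(-352495, 377 / ℚ) ramifies at {5, 17}: a division algebra.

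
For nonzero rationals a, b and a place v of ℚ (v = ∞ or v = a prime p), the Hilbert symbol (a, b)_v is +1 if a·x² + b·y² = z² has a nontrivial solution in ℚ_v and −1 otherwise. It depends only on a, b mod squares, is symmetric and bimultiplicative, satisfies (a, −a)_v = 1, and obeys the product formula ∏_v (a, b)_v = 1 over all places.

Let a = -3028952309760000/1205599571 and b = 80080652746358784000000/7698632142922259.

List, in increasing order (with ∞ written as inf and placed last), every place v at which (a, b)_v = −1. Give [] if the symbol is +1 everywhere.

[2, 11]

Mod squares: a ≡ -429, b ≡ 2431. Check v ∈ {∞, 2, 3, 5, 7, 11, 13, 17, 19, 29}.
v=5: a=5^4·(≡4), b=5^6·(≡4) mod 5; (4|5)=+1, (4|5)=+1; (−1)^{4·6·2}·(+1)^6·(+1)^4 = +1.
v=∞: -429 < 0 and 2431 > 0  ⇒  (a,b)_∞ = +1.
v=7: a=7^0·(≡6), b=7^-2·(≡1) mod 7; (6|7)=-1, (1|7)=+1; (−1)^{0·-2·3}·(-1)^-2·(+1)^0 = +1.
v=3: a=3^9·(≡1), b=3^14·(≡1) mod 3; (1|3)=+1, (1|3)=+1; (−1)^{9·14·1}·(+1)^14·(+1)^9 = +1.
v=2: v_2(a)=16, v_2(b)=24; units ≡ 3, 7 (mod 8); ε·ε+αω+βω = 1·1+16·0+24·1 ≡ 1  ⇒  (a,b)_2 = -1.
v=17: a=17^2·(≡1), b=17^3·(≡14) mod 17; (1|17)=+1, (14|17)=-1; (−1)^{2·3·8}·(+1)^3·(-1)^2 = +1.
v=11: a=11^-1·(≡4), b=11^-1·(≡9) mod 11; (4|11)=+1, (9|11)=+1; (−1)^{-1·-1·5}·(+1)^-1·(+1)^-1 = -1.
v=29: a=29^-2·(≡5), b=29^-2·(≡13) mod 29; (5|29)=+1, (13|29)=+1; (−1)^{-2·-2·14}·(+1)^-2·(+1)^-2 = +1.
v=19: a=19^-4·(≡13), b=19^-8·(≡18) mod 19; (13|19)=-1, (18|19)=-1; (−1)^{-4·-8·9}·(-1)^-8·(-1)^-4 = +1.
v=13: a=13^1·(≡8), b=13^1·(≡8) mod 13; (8|13)=-1, (8|13)=-1; (−1)^{1·1·6}·(-1)^1·(-1)^1 = +1.
|Ram(-429, 2431)| = 2, even; anisotropic at {2, 11}.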